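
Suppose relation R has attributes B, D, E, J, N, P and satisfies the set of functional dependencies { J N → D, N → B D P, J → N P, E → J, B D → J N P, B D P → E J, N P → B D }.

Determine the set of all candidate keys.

{E}⁺: E→J adds J; J→NP adds N, P; NP→BD adds B, D → {B, D, E, J, N, P}.
{J}⁺: J→NP adds N, P; NP→BD adds B, D; BDP→EJ adds E → {B, D, E, J, N, P}.
{N}⁺: N→BDP adds B, D, P; BD→JNP adds J; BDP→EJ adds E → {B, D, E, J, N, P}.
{B, D}⁺: BD→JNP adds J, N, P; BDP→EJ adds E → {B, D, E, J, N, P}. Minimal: {D}⁺ = {D}; {B}⁺ = {B} — none reach the full schema.

{E}, {J}, {N}, {B, D}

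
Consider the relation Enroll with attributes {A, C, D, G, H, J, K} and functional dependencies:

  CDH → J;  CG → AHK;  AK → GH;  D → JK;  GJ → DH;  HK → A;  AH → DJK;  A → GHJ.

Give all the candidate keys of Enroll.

Attribute C never appears on the right-hand side of any dependency, so C must belong to every candidate key.
{C}⁺ = {C}, which is not all of the schema, so we must add further attributes.
{A, C}⁺: A→GHJ adds G, H, J; CG→AHK adds K; GJ→DH adds D → {A, C, D, G, H, J, K}. Minimal: {C}⁺ = {C}; {A}⁺ = {A, D, G, H, J, K} — none reach the full schema.
{C, G}⁺: CG→AHK adds A, H, K; AH→DJK adds D, J → {A, C, D, G, H, J, K}. Minimal: {G}⁺ = {G}; {C}⁺ = {C} — none reach the full schema.
{C, D, H}⁺: CDH→J adds J; D→JK adds K; HK→A adds A; A→GHJ adds G → {A, C, D, G, H, J, K}. Minimal: {D, H}⁺ = {A, D, G, H, J, K}; {C, H}⁺ = {C, H}; {C, D}⁺ = {C, D, J, K} — none reach the full schema.
{C, H, K}⁺: HK→A adds A; AH→DJK adds D, J; A→GHJ adds G → {A, C, D, G, H, J, K}. Minimal: {H, K}⁺ = {A, D, G, H, J, K}; {C, K}⁺ = {C, K}; {C, H}⁺ = {C, H} — none reach the full schema.
Any other superkey contains one of these as a subset, so there are no further candidate keys.

{A, C}, {C, G}, {C, D, H}, {C, H, K}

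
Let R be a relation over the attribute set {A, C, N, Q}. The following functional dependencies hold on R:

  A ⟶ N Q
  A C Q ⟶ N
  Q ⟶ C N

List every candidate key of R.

A

Attribute A never appears on the right-hand side of any dependency, so A must belong to every candidate key.
{A}⁺ = {A, C, N, Q}, which is all of the schema, so {A} is the only candidate key.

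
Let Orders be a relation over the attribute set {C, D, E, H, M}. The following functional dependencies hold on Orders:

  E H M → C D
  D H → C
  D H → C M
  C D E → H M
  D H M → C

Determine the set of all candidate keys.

{C, D, E}; {D, E, H}; {E, H, M}

{C, D, E}⁺: CDE→HM adds H, M → {C, D, E, H, M}. Minimal: {D, E}⁺ = {D, E}; {C, E}⁺ = {C, E}; {C, D}⁺ = {C, D} — none reach the full schema.
{D, E, H}⁺: DH→C adds C; DH→CM adds M → {C, D, E, H, M}. Minimal: {E, H}⁺ = {E, H}; {D, H}⁺ = {C, D, H, M}; {D, E}⁺ = {D, E} — none reach the full schema.
{E, H, M}⁺: EHM→CD adds C, D → {C, D, E, H, M}. Minimal: {H, M}⁺ = {H, M}; {E, M}⁺ = {E, M}; {E, H}⁺ = {E, H} — none reach the full schema.
Any other superkey contains one of these as a subset, so there are no further candidate keys.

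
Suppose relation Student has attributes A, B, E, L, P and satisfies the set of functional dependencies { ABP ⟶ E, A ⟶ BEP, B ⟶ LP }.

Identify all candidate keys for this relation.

(A)

{A}⁺: A→BEP adds B, E, P; B→LP adds L → {A, B, E, L, P}.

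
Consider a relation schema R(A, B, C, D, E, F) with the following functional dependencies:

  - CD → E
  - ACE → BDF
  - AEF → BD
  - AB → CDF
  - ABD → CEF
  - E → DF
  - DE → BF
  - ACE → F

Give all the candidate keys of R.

Attribute A never appears on the right-hand side of any dependency, so A must belong to every candidate key.
{A}⁺ = {A}, which is not all of the schema, so we must add further attributes.
{A, B}⁺: AB→CDF adds C, D, F; ABD→CEF adds E → {A, B, C, D, E, F}. Minimal: {B}⁺ = {B}; {A}⁺ = {A} — none reach the full schema.
{A, E}⁺: E→DF adds D, F; DE→BF adds B; AB→CDF adds C → {A, B, C, D, E, F}. Minimal: {E}⁺ = {B, D, E, F}; {A}⁺ = {A} — none reach the full schema.
{A, C, D}⁺: CD→E adds E; ACE→BDF adds B, F → {A, B, C, D, E, F}. Minimal: {C, D}⁺ = {B, C, D, E, F}; {A, D}⁺ = {A, D}; {A, C}⁺ = {A, C} — none reach the full schema.
Any other superkey contains one of these as a subset, so there are no further candidate keys.

{A, B}, {A, E}, {A, C, D}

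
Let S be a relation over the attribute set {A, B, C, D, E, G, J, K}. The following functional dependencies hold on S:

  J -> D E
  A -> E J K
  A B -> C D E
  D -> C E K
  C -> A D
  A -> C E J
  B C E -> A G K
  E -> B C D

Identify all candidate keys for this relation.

{A}, {C}, {D}, {E}, {J}

{A}⁺: A→EJK adds E, J, K; A→CEJ adds C; E→BCD adds B, D; BCE→AGK adds G → {A, B, C, D, E, G, J, K}.
{C}⁺: C→AD adds A, D; A→CEJ adds E, J; E→BCD adds B; A→EJK adds K; BCE→AGK adds G → {A, B, C, D, E, G, J, K}.
{D}⁺: D→CEK adds C, E, K; C→AD adds A; A→CEJ adds J; E→BCD adds B; BCE→AGK adds G → {A, B, C, D, E, G, J, K}.
{E}⁺: E→BCD adds B, C, D; D→CEK adds K; C→AD adds A; A→CEJ adds J; BCE→AGK adds G → {A, B, C, D, E, G, J, K}.
{J}⁺: J→DE adds D, E; D→CEK adds C, K; C→AD adds A; E→BCD adds B; BCE→AGK adds G → {A, B, C, D, E, G, J, K}.
Any other superkey contains one of these as a subset, so there are no further candidate keys.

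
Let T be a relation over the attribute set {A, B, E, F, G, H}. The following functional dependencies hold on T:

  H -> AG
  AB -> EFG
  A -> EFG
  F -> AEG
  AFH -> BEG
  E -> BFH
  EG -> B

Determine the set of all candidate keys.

A; E; F; H

{A}⁺: A→EFG adds E, F, G; E→BFH adds B, H → {A, B, E, F, G, H}.
{E}⁺: E→BFH adds B, F, H; H→AG adds A, G → {A, B, E, F, G, H}.
{F}⁺: F→AEG adds A, E, G; E→BFH adds B, H → {A, B, E, F, G, H}.
{H}⁺: H→AG adds A, G; A→EFG adds E, F; AFH→BEG adds B → {A, B, E, F, G, H}.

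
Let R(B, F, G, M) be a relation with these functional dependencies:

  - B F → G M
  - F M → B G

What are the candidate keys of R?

(B, F), (F, M)

Attribute F never appears on the right-hand side of any dependency, so F must belong to every candidate key.
{F}⁺ = {F}, which is not all of the schema, so we must add further attributes.
{B, F}⁺: BF→GM adds G, M → {B, F, G, M}. Minimal: {F}⁺ = {F}; {B}⁺ = {B} — none reach the full schema.
{F, M}⁺: FM→BG adds B, G → {B, F, G, M}. Minimal: {M}⁺ = {M}; {F}⁺ = {F} — none reach the full schema.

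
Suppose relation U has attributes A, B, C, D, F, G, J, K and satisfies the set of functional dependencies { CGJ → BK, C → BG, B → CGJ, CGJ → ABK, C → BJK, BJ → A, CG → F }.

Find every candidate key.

BD, CD

Attribute D never appears on the right-hand side of any dependency, so D must belong to every candidate key.
{D}⁺ = {D}, which is not all of the schema, so we must add further attributes.
{B, D}⁺: B→CGJ adds C, G, J; CGJ→ABK adds A, K; CG→F adds F → {A, B, C, D, F, G, J, K}.
{C, D}⁺: C→BG adds B, G; B→CGJ adds J; CGJ→ABK adds A, K; CG→F adds F → {A, B, C, D, F, G, J, K}.
Any other superkey contains one of these as a subset, so there are no further candidate keys.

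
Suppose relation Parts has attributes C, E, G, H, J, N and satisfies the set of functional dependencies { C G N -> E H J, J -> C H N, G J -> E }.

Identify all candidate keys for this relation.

(G, J), (C, G, N)

Attribute G never appears on the right-hand side of any dependency, so G must belong to every candidate key.
{G}⁺ = {G}, which is not all of the schema, so we must add further attributes.
{G, J}⁺: J→CHN adds C, H, N; GJ→E adds E → {C, E, G, H, J, N}.
{C, G, N}⁺: CGN→EHJ adds E, H, J → {C, E, G, H, J, N}.
Any other superkey contains one of these as a subset, so there are no further candidate keys.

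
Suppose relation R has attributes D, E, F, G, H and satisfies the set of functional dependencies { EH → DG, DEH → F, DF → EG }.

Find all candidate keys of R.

Attribute H never appears on the right-hand side of any dependency, so H must belong to every candidate key.
{H}⁺ = {H}, which is not all of the schema, so we must add further attributes.
{E, H}⁺: EH→DG adds D, G; DEH→F adds F → {D, E, F, G, H}. Minimal: {H}⁺ = {H}; {E}⁺ = {E} — none reach the full schema.
{D, F, H}⁺: DF→EG adds E, G → {D, E, F, G, H}. Minimal: {F, H}⁺ = {F, H}; {D, H}⁺ = {D, H}; {D, F}⁺ = {D, E, F, G} — none reach the full schema.
Any other superkey contains one of these as a subset, so there are no further candidate keys.

{E, H}; {D, F, H}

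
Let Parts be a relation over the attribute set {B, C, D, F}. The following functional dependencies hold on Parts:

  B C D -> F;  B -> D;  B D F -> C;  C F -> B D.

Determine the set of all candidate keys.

BC, BF, CF

{B, C}⁺: B→D adds D; BCD→F adds F → {B, C, D, F}. Minimal: {C}⁺ = {C}; {B}⁺ = {B, D} — none reach the full schema.
{B, F}⁺: B→D adds D; BDF→C adds C → {B, C, D, F}. Minimal: {F}⁺ = {F}; {B}⁺ = {B, D} — none reach the full schema.
{C, F}⁺: CF→BD adds B, D → {B, C, D, F}. Minimal: {F}⁺ = {F}; {C}⁺ = {C} — none reach the full schema.
Any other superkey contains one of these as a subset, so there are no further candidate keys.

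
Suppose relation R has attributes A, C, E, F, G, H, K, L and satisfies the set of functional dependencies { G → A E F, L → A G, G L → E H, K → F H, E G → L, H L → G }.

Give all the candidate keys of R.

Attributes C, K never appear on any right-hand side, so every candidate key must contain {C, K}.
{C, K}⁺ = {C, F, H, K}, which is not all of the schema, so we must add further attributes.
{C, G, K}⁺: G→AEF adds A, E, F; K→FH adds H; EG→L adds L → {A, C, E, F, G, H, K, L}.
{C, K, L}⁺: L→AG adds A, G; GL→EH adds E, H; K→FH adds F → {A, C, E, F, G, H, K, L}.

{C, G, K}; {C, K, L}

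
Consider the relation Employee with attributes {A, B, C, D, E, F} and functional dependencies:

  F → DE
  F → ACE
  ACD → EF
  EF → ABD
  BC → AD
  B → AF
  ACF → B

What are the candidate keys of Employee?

{B}⁺: B→AF adds A, F; F→DE adds D, E; F→ACE adds C → {A, B, C, D, E, F}.
{F}⁺: F→DE adds D, E; F→ACE adds A, C; EF→ABD adds B → {A, B, C, D, E, F}.
{A, C, D}⁺: ACD→EF adds E, F; EF→ABD adds B → {A, B, C, D, E, F}.
Any other superkey contains one of these as a subset, so there are no further candidate keys.

{B}; {F}; {A, C, D}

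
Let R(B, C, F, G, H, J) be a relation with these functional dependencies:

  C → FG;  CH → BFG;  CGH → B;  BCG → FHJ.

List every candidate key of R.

Attribute C never appears on the right-hand side of any dependency, so C must belong to every candidate key.
{C}⁺ = {C, F, G}, which is not all of the schema, so we must add further attributes.
{B, C}⁺: C→FG adds F, G; BCG→FHJ adds H, J → {B, C, F, G, H, J}. Minimal: {C}⁺ = {C, F, G}; {B}⁺ = {B} — none reach the full schema.
{C, H}⁺: C→FG adds F, G; CH→BFG adds B; BCG→FHJ adds J → {B, C, F, G, H, J}. Minimal: {H}⁺ = {H}; {C}⁺ = {C, F, G} — none reach the full schema.

BC; CH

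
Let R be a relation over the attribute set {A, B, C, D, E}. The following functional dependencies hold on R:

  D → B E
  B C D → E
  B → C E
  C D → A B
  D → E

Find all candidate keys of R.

Attribute D never appears on the right-hand side of any dependency, so D must belong to every candidate key.
{D}⁺ = {A, B, C, D, E}, which is all of the schema, so {D} is the only candidate key.

{D}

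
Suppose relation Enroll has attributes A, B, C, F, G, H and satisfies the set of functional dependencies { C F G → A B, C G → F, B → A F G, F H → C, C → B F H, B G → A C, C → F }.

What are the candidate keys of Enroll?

{B}⁺: B→AFG adds A, F, G; BG→AC adds C; C→BFH adds H → {A, B, C, F, G, H}.
{C}⁺: C→BFH adds B, F, H; B→AFG adds A, G → {A, B, C, F, G, H}.
{F, H}⁺: FH→C adds C; C→BFH adds B; B→AFG adds A, G → {A, B, C, F, G, H}.
Any other superkey contains one of these as a subset, so there are no further candidate keys.

{B}, {C}, {F, H}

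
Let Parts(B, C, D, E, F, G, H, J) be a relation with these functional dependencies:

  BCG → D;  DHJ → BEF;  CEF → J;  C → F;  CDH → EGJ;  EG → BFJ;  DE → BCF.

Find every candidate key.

Attribute H never appears on the right-hand side of any dependency, so H must belong to every candidate key.
{H}⁺ = {H}, which is not all of the schema, so we must add further attributes.
{C, D, H}⁺: C→F adds F; CDH→EGJ adds E, G, J; EG→BFJ adds B → {B, C, D, E, F, G, H, J}. Minimal: {D, H}⁺ = {D, H}; {C, H}⁺ = {C, F, H}; {C, D}⁺ = {C, D, F} — none reach the full schema.
{D, E, H}⁺: DE→BCF adds B, C, F; CEF→J adds J; CDH→EGJ adds G → {B, C, D, E, F, G, H, J}. Minimal: {E, H}⁺ = {E, H}; {D, H}⁺ = {D, H}; {D, E}⁺ = {B, C, D, E, F, J} — none reach the full schema.
{D, H, J}⁺: DHJ→BEF adds B, E, F; DE→BCF adds C; CDH→EGJ adds G → {B, C, D, E, F, G, H, J}. Minimal: {H, J}⁺ = {H, J}; {D, J}⁺ = {D, J}; {D, H}⁺ = {D, H} — none reach the full schema.
{B, C, G, H}⁺: BCG→D adds D; C→F adds F; CDH→EGJ adds E, J → {B, C, D, E, F, G, H, J}. Minimal: {C, G, H}⁺ = {C, F, G, H}; {B, G, H}⁺ = {B, G, H}; {B, C, H}⁺ = {B, C, F, H}; … — none reach the full schema.
{C, E, G, H}⁺: C→F adds F; EG→BFJ adds B, J; BCG→D adds D → {B, C, D, E, F, G, H, J}. Minimal: {E, G, H}⁺ = {B, E, F, G, H, J}; {C, G, H}⁺ = {C, F, G, H}; {C, E, H}⁺ = {C, E, F, H, J}; … — none reach the full schema.

{C, D, H}, {D, E, H}, {D, H, J}, {B, C, G, H}, {C, E, G, H}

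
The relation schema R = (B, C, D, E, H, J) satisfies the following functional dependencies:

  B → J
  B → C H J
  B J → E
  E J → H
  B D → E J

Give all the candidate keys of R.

Attributes B, D never appear on any right-hand side, so every candidate key must contain {B, D}.
{B, D}⁺ = {B, C, D, E, H, J}, which is all of the schema, so {B, D} is the only candidate key.

BD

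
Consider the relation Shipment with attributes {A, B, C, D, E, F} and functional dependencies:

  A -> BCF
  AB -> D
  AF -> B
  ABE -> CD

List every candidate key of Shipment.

(A, E)

Attributes A, E never appear on any right-hand side, so every candidate key must contain {A, E}.
{A, E}⁺ = {A, B, C, D, E, F}, which is all of the schema, so {A, E} is the only candidate key.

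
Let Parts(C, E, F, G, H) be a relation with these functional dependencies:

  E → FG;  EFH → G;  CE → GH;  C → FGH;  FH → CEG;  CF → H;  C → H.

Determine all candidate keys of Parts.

{C}⁺: C→FGH adds F, G, H; FH→CEG adds E → {C, E, F, G, H}.
{E, H}⁺: E→FG adds F, G; FH→CEG adds C → {C, E, F, G, H}. Minimal: {H}⁺ = {H}; {E}⁺ = {E, F, G} — none reach the full schema.
{F, H}⁺: FH→CEG adds C, E, G → {C, E, F, G, H}. Minimal: {H}⁺ = {H}; {F}⁺ = {F} — none reach the full schema.
Any other superkey contains one of these as a subset, so there are no further candidate keys.

C; EH; FH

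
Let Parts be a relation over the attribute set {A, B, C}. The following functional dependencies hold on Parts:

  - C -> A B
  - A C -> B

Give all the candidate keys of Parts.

C

Attribute C never appears on the right-hand side of any dependency, so C must belong to every candidate key.
{C}⁺ = {A, B, C}, which is all of the schema, so {C} is the only candidate key.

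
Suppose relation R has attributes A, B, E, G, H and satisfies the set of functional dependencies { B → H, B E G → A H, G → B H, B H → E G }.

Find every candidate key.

{B}, {G}

{B}⁺: B→H adds H; BH→EG adds E, G; BEG→AH adds A → {A, B, E, G, H}.
{G}⁺: G→BH adds B, H; BH→EG adds E; BEG→AH adds A → {A, B, E, G, H}.
Any other superkey contains one of these as a subset, so there are no further candidate keys.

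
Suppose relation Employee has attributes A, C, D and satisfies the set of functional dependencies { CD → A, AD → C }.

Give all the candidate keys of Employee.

Attribute D never appears on the right-hand side of any dependency, so D must belong to every candidate key.
{D}⁺ = {D}, which is not all of the schema, so we must add further attributes.
{A, D}⁺: AD→C adds C → {A, C, D}. Minimal: {D}⁺ = {D}; {A}⁺ = {A} — none reach the full schema.
{C, D}⁺: CD→A adds A → {A, C, D}. Minimal: {D}⁺ = {D}; {C}⁺ = {C} — none reach the full schema.

{A, D}, {C, D}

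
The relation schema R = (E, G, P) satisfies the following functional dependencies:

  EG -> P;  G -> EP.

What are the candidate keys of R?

Attribute G never appears on the right-hand side of any dependency, so G must belong to every candidate key.
{G}⁺ = {E, G, P}, which is all of the schema, so {G} is the only candidate key.

{G}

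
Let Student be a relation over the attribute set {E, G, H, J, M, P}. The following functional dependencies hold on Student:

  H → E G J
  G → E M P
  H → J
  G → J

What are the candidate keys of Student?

{H}

Attribute H never appears on the right-hand side of any dependency, so H must belong to every candidate key.
{H}⁺ = {E, G, H, J, M, P}, which is all of the schema, so {H} is the only candidate key.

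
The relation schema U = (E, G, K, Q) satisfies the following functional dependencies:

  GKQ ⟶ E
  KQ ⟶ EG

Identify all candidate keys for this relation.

{K, Q}

Attributes K, Q never appear on any right-hand side, so every candidate key must contain {K, Q}.
{K, Q}⁺ = {E, G, K, Q}, which is all of the schema, so {K, Q} is the only candidate key.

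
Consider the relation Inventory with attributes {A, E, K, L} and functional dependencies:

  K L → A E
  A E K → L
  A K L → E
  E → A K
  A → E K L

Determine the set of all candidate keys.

{A}⁺: A→EKL adds E, K, L → {A, E, K, L}.
{E}⁺: E→AK adds A, K; A→EKL adds L → {A, E, K, L}.
{K, L}⁺: KL→AE adds A, E → {A, E, K, L}. Minimal: {L}⁺ = {L}; {K}⁺ = {K} — none reach the full schema.
Any other superkey contains one of these as a subset, so there are no further candidate keys.

A, E, KL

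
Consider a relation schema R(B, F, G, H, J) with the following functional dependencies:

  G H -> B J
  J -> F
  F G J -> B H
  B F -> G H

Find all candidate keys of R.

{B, F}⁺: BF→GH adds G, H; GH→BJ adds J → {B, F, G, H, J}. Minimal: {F}⁺ = {F}; {B}⁺ = {B} — none reach the full schema.
{B, J}⁺: J→F adds F; BF→GH adds G, H → {B, F, G, H, J}. Minimal: {J}⁺ = {F, J}; {B}⁺ = {B} — none reach the full schema.
{G, H}⁺: GH→BJ adds B, J; J→F adds F → {B, F, G, H, J}. Minimal: {H}⁺ = {H}; {G}⁺ = {G} — none reach the full schema.
{G, J}⁺: J→F adds F; FGJ→BH adds B, H → {B, F, G, H, J}. Minimal: {J}⁺ = {F, J}; {G}⁺ = {G} — none reach the full schema.

{B, F}, {B, J}, {G, H}, {G, J}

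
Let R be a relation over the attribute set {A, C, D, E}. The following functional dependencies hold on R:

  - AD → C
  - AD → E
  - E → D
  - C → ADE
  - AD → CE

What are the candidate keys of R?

{C}⁺: C→ADE adds A, D, E → {A, C, D, E}.
{A, D}⁺: AD→C adds C; AD→E adds E → {A, C, D, E}. Minimal: {D}⁺ = {D}; {A}⁺ = {A} — none reach the full schema.
{A, E}⁺: E→D adds D; AD→CE adds C → {A, C, D, E}. Minimal: {E}⁺ = {D, E}; {A}⁺ = {A} — none reach the full schema.

{C}, {A, D}, {A, E}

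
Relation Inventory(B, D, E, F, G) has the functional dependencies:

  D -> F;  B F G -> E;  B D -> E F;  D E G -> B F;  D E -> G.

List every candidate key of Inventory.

{B, D}, {D, E}

Attribute D never appears on the right-hand side of any dependency, so D must belong to every candidate key.
{D}⁺ = {D, F}, which is not all of the schema, so we must add further attributes.
{B, D}⁺: D→F adds F; BD→EF adds E; DE→G adds G → {B, D, E, F, G}.
{D, E}⁺: D→F adds F; DE→G adds G; DEG→BF adds B → {B, D, E, F, G}.
Any other superkey contains one of these as a subset, so there are no further candidate keys.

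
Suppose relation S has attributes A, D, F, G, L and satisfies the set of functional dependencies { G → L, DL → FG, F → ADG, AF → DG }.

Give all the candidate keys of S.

{F}⁺: F→ADG adds A, D, G; G→L adds L → {A, D, F, G, L}.
{D, G}⁺: G→L adds L; DL→FG adds F; F→ADG adds A → {A, D, F, G, L}.
{D, L}⁺: DL→FG adds F, G; F→ADG adds A → {A, D, F, G, L}.
Any other superkey contains one of these as a subset, so there are no further candidate keys.

{F}, {D, G}, {D, L}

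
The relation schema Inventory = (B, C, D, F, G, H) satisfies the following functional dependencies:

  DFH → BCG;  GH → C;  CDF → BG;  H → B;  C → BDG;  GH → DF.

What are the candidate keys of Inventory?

{C, H}⁺: H→B adds B; C→BDG adds D, G; GH→DF adds F → {B, C, D, F, G, H}. Minimal: {H}⁺ = {B, H}; {C}⁺ = {B, C, D, G} — none reach the full schema.
{G, H}⁺: GH→C adds C; H→B adds B; C→BDG adds D; GH→DF adds F → {B, C, D, F, G, H}. Minimal: {H}⁺ = {B, H}; {G}⁺ = {G} — none reach the full schema.
{D, F, H}⁺: DFH→BCG adds B, C, G → {B, C, D, F, G, H}. Minimal: {F, H}⁺ = {B, F, H}; {D, H}⁺ = {B, D, H}; {D, F}⁺ = {D, F} — none reach the full schema.
Any other superkey contains one of these as a subset, so there are no further candidate keys.

(C, H); (G, H); (D, F, H)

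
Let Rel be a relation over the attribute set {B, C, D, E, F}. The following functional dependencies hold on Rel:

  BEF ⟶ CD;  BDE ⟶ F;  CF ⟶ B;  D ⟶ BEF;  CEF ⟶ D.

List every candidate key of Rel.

(D); (B, E, F); (C, E, F)

{D}⁺: D→BEF adds B, E, F; BEF→CD adds C → {B, C, D, E, F}.
{B, E, F}⁺: BEF→CD adds C, D → {B, C, D, E, F}.
{C, E, F}⁺: CF→B adds B; CEF→D adds D → {B, C, D, E, F}.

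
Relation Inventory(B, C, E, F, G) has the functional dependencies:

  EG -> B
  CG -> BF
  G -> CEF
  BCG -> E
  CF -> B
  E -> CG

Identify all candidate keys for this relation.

(E), (G)

{E}⁺: E→CG adds C, G; EG→B adds B; CG→BF adds F → {B, C, E, F, G}.
{G}⁺: G→CEF adds C, E, F; CF→B adds B → {B, C, E, F, G}.
Any other superkey contains one of these as a subset, so there are no further candidate keys.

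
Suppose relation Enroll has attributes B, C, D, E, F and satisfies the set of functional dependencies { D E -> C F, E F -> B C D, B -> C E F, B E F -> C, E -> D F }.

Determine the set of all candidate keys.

{B}⁺: B→CEF adds C, E, F; E→DF adds D → {B, C, D, E, F}.
{E}⁺: E→DF adds D, F; DE→CF adds C; EF→BCD adds B → {B, C, D, E, F}.
Any other superkey contains one of these as a subset, so there are no further candidate keys.

B, E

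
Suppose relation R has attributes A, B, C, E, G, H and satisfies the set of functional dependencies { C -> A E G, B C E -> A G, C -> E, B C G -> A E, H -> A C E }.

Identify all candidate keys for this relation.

Attributes B, H never appear on any right-hand side, so every candidate key must contain {B, H}.
{B, H}⁺ = {A, B, C, E, G, H}, which is all of the schema, so {B, H} is the only candidate key.

BH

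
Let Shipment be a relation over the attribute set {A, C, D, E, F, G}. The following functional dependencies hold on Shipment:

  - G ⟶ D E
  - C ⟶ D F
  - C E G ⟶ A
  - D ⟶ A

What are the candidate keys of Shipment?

Attributes C, G never appear on any right-hand side, so every candidate key must contain {C, G}.
{C, G}⁺ = {A, C, D, E, F, G}, which is all of the schema, so {C, G} is the only candidate key.

CG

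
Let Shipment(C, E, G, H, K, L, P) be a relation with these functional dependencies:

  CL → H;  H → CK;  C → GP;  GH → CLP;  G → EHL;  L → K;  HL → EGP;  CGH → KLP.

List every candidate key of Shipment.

C, G, H

{C}⁺: C→GP adds G, P; G→EHL adds E, H, L; L→K adds K → {C, E, G, H, K, L, P}.
{G}⁺: G→EHL adds E, H, L; L→K adds K; HL→EGP adds P; H→CK adds C → {C, E, G, H, K, L, P}.
{H}⁺: H→CK adds C, K; C→GP adds G, P; GH→CLP adds L; G→EHL adds E → {C, E, G, H, K, L, P}.
Any other superkey contains one of these as a subset, so there are no further candidate keys.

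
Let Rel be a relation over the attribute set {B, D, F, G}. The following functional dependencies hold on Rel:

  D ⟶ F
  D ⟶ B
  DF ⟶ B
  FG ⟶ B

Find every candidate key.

Attributes D, G never appear on any right-hand side, so every candidate key must contain {D, G}.
{D, G}⁺ = {B, D, F, G}, which is all of the schema, so {D, G} is the only candidate key.

{D, G}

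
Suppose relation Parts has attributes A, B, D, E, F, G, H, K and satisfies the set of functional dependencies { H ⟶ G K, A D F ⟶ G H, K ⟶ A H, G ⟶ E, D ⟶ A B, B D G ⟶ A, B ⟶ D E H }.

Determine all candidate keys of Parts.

(B, F), (D, F)

Attribute F never appears on the right-hand side of any dependency, so F must belong to every candidate key.
{F}⁺ = {F}, which is not all of the schema, so we must add further attributes.
{B, F}⁺: B→DEH adds D, E, H; H→GK adds G, K; K→AH adds A → {A, B, D, E, F, G, H, K}. Minimal: {F}⁺ = {F}; {B}⁺ = {A, B, D, E, G, H, K} — none reach the full schema.
{D, F}⁺: D→AB adds A, B; B→DEH adds E, H; H→GK adds G, K → {A, B, D, E, F, G, H, K}. Minimal: {F}⁺ = {F}; {D}⁺ = {A, B, D, E, G, H, K} — none reach the full schema.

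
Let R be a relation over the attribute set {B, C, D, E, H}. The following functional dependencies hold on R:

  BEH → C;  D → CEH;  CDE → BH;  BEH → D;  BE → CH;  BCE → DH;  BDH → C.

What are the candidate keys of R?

{D}⁺: D→CEH adds C, E, H; CDE→BH adds B → {B, C, D, E, H}.
{B, E}⁺: BE→CH adds C, H; BCE→DH adds D → {B, C, D, E, H}.

(D); (B, E)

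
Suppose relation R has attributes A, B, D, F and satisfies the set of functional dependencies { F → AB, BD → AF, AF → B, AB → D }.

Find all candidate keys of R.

F, AB, BD

{F}⁺: F→AB adds A, B; AB→D adds D → {A, B, D, F}.
{A, B}⁺: AB→D adds D; BD→AF adds F → {A, B, D, F}.
{B, D}⁺: BD→AF adds A, F → {A, B, D, F}.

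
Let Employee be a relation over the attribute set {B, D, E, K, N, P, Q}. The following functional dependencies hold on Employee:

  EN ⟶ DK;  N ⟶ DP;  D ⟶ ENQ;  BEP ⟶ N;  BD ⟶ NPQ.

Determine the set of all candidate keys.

BD; BN; BEP

Attribute B never appears on the right-hand side of any dependency, so B must belong to every candidate key.
{B}⁺ = {B}, which is not all of the schema, so we must add further attributes.
{B, D}⁺: D→ENQ adds E, N, Q; BD→NPQ adds P; EN→DK adds K → {B, D, E, K, N, P, Q}. Minimal: {D}⁺ = {D, E, K, N, P, Q}; {B}⁺ = {B} — none reach the full schema.
{B, N}⁺: N→DP adds D, P; D→ENQ adds E, Q; EN→DK adds K → {B, D, E, K, N, P, Q}. Minimal: {N}⁺ = {D, E, K, N, P, Q}; {B}⁺ = {B} — none reach the full schema.
{B, E, P}⁺: BEP→N adds N; EN→DK adds D, K; D→ENQ adds Q → {B, D, E, K, N, P, Q}. Minimal: {E, P}⁺ = {E, P}; {B, P}⁺ = {B, P}; {B, E}⁺ = {B, E} — none reach the full schema.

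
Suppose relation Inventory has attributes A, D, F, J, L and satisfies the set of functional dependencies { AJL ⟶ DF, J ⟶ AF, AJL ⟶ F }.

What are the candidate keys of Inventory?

Attributes J, L never appear on any right-hand side, so every candidate key must contain {J, L}.
{J, L}⁺ = {A, D, F, J, L}, which is all of the schema, so {J, L} is the only candidate key.

{J, L}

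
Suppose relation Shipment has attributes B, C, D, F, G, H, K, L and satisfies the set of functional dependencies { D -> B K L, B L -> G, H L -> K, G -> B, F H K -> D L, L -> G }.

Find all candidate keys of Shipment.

{C, D, F, H}; {C, F, H, K}; {C, F, H, L}

Attributes C, F, H never appear on any right-hand side, so every candidate key must contain {C, F, H}.
{C, F, H}⁺ = {C, F, H}, which is not all of the schema, so we must add further attributes.
{C, D, F, H}⁺: D→BKL adds B, K, L; BL→G adds G → {B, C, D, F, G, H, K, L}. Minimal: {D, F, H}⁺ = {B, D, F, G, H, K, L}; {C, F, H}⁺ = {C, F, H}; {C, D, H}⁺ = {B, C, D, G, H, K, L}; … — none reach the full schema.
{C, F, H, K}⁺: FHK→DL adds D, L; L→G adds G; D→BKL adds B → {B, C, D, F, G, H, K, L}. Minimal: {F, H, K}⁺ = {B, D, F, G, H, K, L}; {C, H, K}⁺ = {C, H, K}; {C, F, K}⁺ = {C, F, K}; … — none reach the full schema.
{C, F, H, L}⁺: HL→K adds K; FHK→DL adds D; L→G adds G; D→BKL adds B → {B, C, D, F, G, H, K, L}. Minimal: {F, H, L}⁺ = {B, D, F, G, H, K, L}; {C, H, L}⁺ = {B, C, G, H, K, L}; {C, F, L}⁺ = {B, C, F, G, L}; … — none reach the full schema.
Any other superkey contains one of these as a subset, so there are no further candidate keys.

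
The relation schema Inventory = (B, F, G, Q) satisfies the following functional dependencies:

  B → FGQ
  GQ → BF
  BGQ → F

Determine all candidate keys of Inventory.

{B}, {G, Q}

{B}⁺: B→FGQ adds F, G, Q → {B, F, G, Q}.
{G, Q}⁺: GQ→BF adds B, F → {B, F, G, Q}. Minimal: {Q}⁺ = {Q}; {G}⁺ = {G} — none reach the full schema.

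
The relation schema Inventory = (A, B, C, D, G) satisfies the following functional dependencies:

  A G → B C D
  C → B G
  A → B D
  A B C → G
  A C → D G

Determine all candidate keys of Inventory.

(A, C), (A, G)

Attribute A never appears on the right-hand side of any dependency, so A must belong to every candidate key.
{A}⁺ = {A, B, D}, which is not all of the schema, so we must add further attributes.
{A, C}⁺: C→BG adds B, G; A→BD adds D → {A, B, C, D, G}. Minimal: {C}⁺ = {B, C, G}; {A}⁺ = {A, B, D} — none reach the full schema.
{A, G}⁺: AG→BCD adds B, C, D → {A, B, C, D, G}. Minimal: {G}⁺ = {G}; {A}⁺ = {A, B, D} — none reach the full schema.
Any other superkey contains one of these as a subset, so there are no further candidate keys.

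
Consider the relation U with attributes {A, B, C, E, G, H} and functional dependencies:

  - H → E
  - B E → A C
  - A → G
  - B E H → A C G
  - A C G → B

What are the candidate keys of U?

Attribute H never appears on the right-hand side of any dependency, so H must belong to every candidate key.
{H}⁺ = {E, H}, which is not all of the schema, so we must add further attributes.
{B, H}⁺: H→E adds E; BE→AC adds A, C; A→G adds G → {A, B, C, E, G, H}. Minimal: {H}⁺ = {E, H}; {B}⁺ = {B} — none reach the full schema.
{A, C, H}⁺: H→E adds E; A→G adds G; ACG→B adds B → {A, B, C, E, G, H}. Minimal: {C, H}⁺ = {C, E, H}; {A, H}⁺ = {A, E, G, H}; {A, C}⁺ = {A, B, C, G} — none reach the full schema.
Any other superkey contains one of these as a subset, so there are no further candidate keys.

(B, H), (A, C, H)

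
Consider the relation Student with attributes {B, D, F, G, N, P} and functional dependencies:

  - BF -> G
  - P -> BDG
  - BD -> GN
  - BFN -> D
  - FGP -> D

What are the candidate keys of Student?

Attributes F, P never appear on any right-hand side, so every candidate key must contain {F, P}.
{F, P}⁺ = {B, D, F, G, N, P}, which is all of the schema, so {F, P} is the only candidate key.

{F, P}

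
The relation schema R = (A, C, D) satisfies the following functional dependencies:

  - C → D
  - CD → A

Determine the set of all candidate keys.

{C}

Attribute C never appears on the right-hand side of any dependency, so C must belong to every candidate key.
{C}⁺ = {A, C, D}, which is all of the schema, so {C} is the only candidate key.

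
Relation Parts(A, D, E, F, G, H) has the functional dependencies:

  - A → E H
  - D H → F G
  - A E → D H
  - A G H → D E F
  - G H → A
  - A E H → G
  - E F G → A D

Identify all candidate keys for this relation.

{A}⁺: A→EH adds E, H; AE→DH adds D; AEH→G adds G; DH→FG adds F → {A, D, E, F, G, H}.
{D, H}⁺: DH→FG adds F, G; GH→A adds A; A→EH adds E → {A, D, E, F, G, H}.
{G, H}⁺: GH→A adds A; A→EH adds E; AE→DH adds D; AGH→DEF adds F → {A, D, E, F, G, H}.
{E, F, G}⁺: EFG→AD adds A, D; A→EH adds H → {A, D, E, F, G, H}.

A, DH, GH, EFG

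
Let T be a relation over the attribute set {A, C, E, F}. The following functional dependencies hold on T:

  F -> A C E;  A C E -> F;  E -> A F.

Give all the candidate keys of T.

{E}⁺: E→AF adds A, F; F→ACE adds C → {A, C, E, F}.
{F}⁺: F→ACE adds A, C, E → {A, C, E, F}.

(E), (F)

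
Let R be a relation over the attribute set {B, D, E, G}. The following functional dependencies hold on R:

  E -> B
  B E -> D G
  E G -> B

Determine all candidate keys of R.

{E}⁺: E→B adds B; BE→DG adds D, G → {B, D, E, G}.

(E)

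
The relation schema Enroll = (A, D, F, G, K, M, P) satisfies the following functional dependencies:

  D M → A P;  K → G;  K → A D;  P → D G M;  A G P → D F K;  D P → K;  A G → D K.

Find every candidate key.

{P}⁺: P→DGM adds D, G, M; DP→K adds K; DM→AP adds A; AGP→DFK adds F → {A, D, F, G, K, M, P}.
{D, M}⁺: DM→AP adds A, P; P→DGM adds G; AGP→DFK adds F, K → {A, D, F, G, K, M, P}. Minimal: {M}⁺ = {M}; {D}⁺ = {D} — none reach the full schema.
{K, M}⁺: K→G adds G; K→AD adds A, D; DM→AP adds P; AGP→DFK adds F → {A, D, F, G, K, M, P}. Minimal: {M}⁺ = {M}; {K}⁺ = {A, D, G, K} — none reach the full schema.
{A, G, M}⁺: AG→DK adds D, K; DM→AP adds P; AGP→DFK adds F → {A, D, F, G, K, M, P}. Minimal: {G, M}⁺ = {G, M}; {A, M}⁺ = {A, M}; {A, G}⁺ = {A, D, G, K} — none reach the full schema.
Any other superkey contains one of these as a subset, so there are no further candidate keys.

P; DM; KM; AGM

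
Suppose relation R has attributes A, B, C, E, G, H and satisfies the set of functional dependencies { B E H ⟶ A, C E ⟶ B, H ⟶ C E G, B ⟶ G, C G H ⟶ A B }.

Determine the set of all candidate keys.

Attribute H never appears on the right-hand side of any dependency, so H must belong to every candidate key.
{H}⁺ = {A, B, C, E, G, H}, which is all of the schema, so {H} is the only candidate key.

(H)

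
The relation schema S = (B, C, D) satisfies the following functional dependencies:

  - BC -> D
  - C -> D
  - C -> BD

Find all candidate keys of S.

Attribute C never appears on the right-hand side of any dependency, so C must belong to every candidate key.
{C}⁺ = {B, C, D}, which is all of the schema, so {C} is the only candidate key.

C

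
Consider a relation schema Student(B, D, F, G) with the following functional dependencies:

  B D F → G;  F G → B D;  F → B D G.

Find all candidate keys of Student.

F

Attribute F never appears on the right-hand side of any dependency, so F must belong to every candidate key.
{F}⁺ = {B, D, F, G}, which is all of the schema, so {F} is the only candidate key.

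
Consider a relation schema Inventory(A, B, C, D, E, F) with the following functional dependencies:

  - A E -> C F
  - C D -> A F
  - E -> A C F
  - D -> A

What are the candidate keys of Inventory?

Attributes B, D, E never appear on any right-hand side, so every candidate key must contain {B, D, E}.
{B, D, E}⁺ = {A, B, C, D, E, F}, which is all of the schema, so {B, D, E} is the only candidate key.

{B, D, E}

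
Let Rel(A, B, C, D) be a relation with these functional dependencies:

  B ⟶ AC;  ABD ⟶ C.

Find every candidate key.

Attributes B, D never appear on any right-hand side, so every candidate key must contain {B, D}.
{B, D}⁺ = {A, B, C, D}, which is all of the schema, so {B, D} is the only candidate key.

(B, D)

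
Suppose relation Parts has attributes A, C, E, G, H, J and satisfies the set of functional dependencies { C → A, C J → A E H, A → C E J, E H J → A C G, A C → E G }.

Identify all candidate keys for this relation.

{A}⁺: A→CEJ adds C, E, J; AC→EG adds G; CJ→AEH adds H → {A, C, E, G, H, J}.
{C}⁺: C→A adds A; A→CEJ adds E, J; AC→EG adds G; CJ→AEH adds H → {A, C, E, G, H, J}.
{E, H, J}⁺: EHJ→ACG adds A, C, G → {A, C, E, G, H, J}. Minimal: {H, J}⁺ = {H, J}; {E, J}⁺ = {E, J}; {E, H}⁺ = {E, H} — none reach the full schema.
Any other superkey contains one of these as a subset, so there are no further candidate keys.

{A}, {C}, {E, H, J}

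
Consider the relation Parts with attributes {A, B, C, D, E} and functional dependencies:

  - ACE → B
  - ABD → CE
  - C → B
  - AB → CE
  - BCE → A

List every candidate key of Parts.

{A, B, D}, {A, C, D}, {C, D, E}

Attribute D never appears on the right-hand side of any dependency, so D must belong to every candidate key.
{D}⁺ = {D}, which is not all of the schema, so we must add further attributes.
{A, B, D}⁺: ABD→CE adds C, E → {A, B, C, D, E}. Minimal: {B, D}⁺ = {B, D}; {A, D}⁺ = {A, D}; {A, B}⁺ = {A, B, C, E} — none reach the full schema.
{A, C, D}⁺: C→B adds B; AB→CE adds E → {A, B, C, D, E}. Minimal: {C, D}⁺ = {B, C, D}; {A, D}⁺ = {A, D}; {A, C}⁺ = {A, B, C, E} — none reach the full schema.
{C, D, E}⁺: C→B adds B; BCE→A adds A → {A, B, C, D, E}. Minimal: {D, E}⁺ = {D, E}; {C, E}⁺ = {A, B, C, E}; {C, D}⁺ = {B, C, D} — none reach the full schema.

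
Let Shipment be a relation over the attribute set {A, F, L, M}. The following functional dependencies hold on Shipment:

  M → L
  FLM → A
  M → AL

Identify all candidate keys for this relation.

Attributes F, M never appear on any right-hand side, so every candidate key must contain {F, M}.
{F, M}⁺ = {A, F, L, M}, which is all of the schema, so {F, M} is the only candidate key.

{F, M}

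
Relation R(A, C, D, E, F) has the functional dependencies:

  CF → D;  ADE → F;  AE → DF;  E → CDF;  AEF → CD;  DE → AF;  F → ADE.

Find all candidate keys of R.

E, F

{E}⁺: E→CDF adds C, D, F; DE→AF adds A → {A, C, D, E, F}.
{F}⁺: F→ADE adds A, D, E; E→CDF adds C → {A, C, D, E, F}.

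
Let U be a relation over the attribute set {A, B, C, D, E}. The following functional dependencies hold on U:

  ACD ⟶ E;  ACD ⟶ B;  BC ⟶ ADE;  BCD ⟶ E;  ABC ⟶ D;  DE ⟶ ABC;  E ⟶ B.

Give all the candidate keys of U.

(B, C), (C, E), (D, E), (A, C, D)

{B, C}⁺: BC→ADE adds A, D, E → {A, B, C, D, E}.
{C, E}⁺: E→B adds B; BC→ADE adds A, D → {A, B, C, D, E}.
{D, E}⁺: DE→ABC adds A, B, C → {A, B, C, D, E}.
{A, C, D}⁺: ACD→E adds E; ACD→B adds B → {A, B, C, D, E}.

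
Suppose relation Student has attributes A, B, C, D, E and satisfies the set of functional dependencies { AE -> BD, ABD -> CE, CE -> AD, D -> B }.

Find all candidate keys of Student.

{A, D}, {A, E}, {C, E}

{A, D}⁺: D→B adds B; ABD→CE adds C, E → {A, B, C, D, E}. Minimal: {D}⁺ = {B, D}; {A}⁺ = {A} — none reach the full schema.
{A, E}⁺: AE→BD adds B, D; ABD→CE adds C → {A, B, C, D, E}. Minimal: {E}⁺ = {E}; {A}⁺ = {A} — none reach the full schema.
{C, E}⁺: CE→AD adds A, D; D→B adds B → {A, B, C, D, E}. Minimal: {E}⁺ = {E}; {C}⁺ = {C} — none reach the full schema.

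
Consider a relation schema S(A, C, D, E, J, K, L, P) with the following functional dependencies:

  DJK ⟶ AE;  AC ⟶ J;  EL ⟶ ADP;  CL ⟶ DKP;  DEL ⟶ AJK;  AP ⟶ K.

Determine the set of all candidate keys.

{A, C, L}; {C, E, L}; {C, J, L}

Attributes C, L never appear on any right-hand side, so every candidate key must contain {C, L}.
{C, L}⁺ = {C, D, K, L, P}, which is not all of the schema, so we must add further attributes.
{A, C, L}⁺: AC→J adds J; CL→DKP adds D, K, P; DJK→AE adds E → {A, C, D, E, J, K, L, P}. Minimal: {C, L}⁺ = {C, D, K, L, P}; {A, L}⁺ = {A, L}; {A, C}⁺ = {A, C, J} — none reach the full schema.
{C, E, L}⁺: EL→ADP adds A, D, P; CL→DKP adds K; DEL→AJK adds J → {A, C, D, E, J, K, L, P}. Minimal: {E, L}⁺ = {A, D, E, J, K, L, P}; {C, L}⁺ = {C, D, K, L, P}; {C, E}⁺ = {C, E} — none reach the full schema.
{C, J, L}⁺: CL→DKP adds D, K, P; DJK→AE adds A, E → {A, C, D, E, J, K, L, P}. Minimal: {J, L}⁺ = {J, L}; {C, L}⁺ = {C, D, K, L, P}; {C, J}⁺ = {C, J} — none reach the full schema.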